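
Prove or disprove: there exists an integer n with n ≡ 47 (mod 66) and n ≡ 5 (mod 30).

Here gcd(66, 30) = 6, and both 47 and 5 leave remainder 5 mod 6, so the system is consistent.
The integers ≡ 47 (mod 66) are 47, 113, 179, 245, …; their remainders mod 30 are 17, 23, 29, 5, so n = 245 is the first that is ≡ 5 (mod 30).
Verify: 245 = 3·66 + 47 and 245 = 8·30 + 5. ✓

n = 245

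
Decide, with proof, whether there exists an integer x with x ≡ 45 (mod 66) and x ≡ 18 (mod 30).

There is no such integer.

Both moduli are multiples of 6 = gcd(66, 30), so any solution would satisfy x ≡ 45 and x ≡ 18 modulo 6 simultaneously.
However 45 ≡ 3 and 18 ≡ 0 (mod 6), and 3 ≠ 0.
So no integer satisfies both congruences.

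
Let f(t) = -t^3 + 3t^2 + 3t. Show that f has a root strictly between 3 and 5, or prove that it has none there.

Such a root exists.

f(3) = 9 and f(5) = -35, which have opposite signs.
As a polynomial, f is continuous on every closed interval.
By the Intermediate Value Theorem f must vanish at some point of (3, 5).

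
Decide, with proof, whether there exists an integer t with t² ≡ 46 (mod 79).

t = 58

Take t = 58. Then 58² = 3364 = 42·79 + 46, so 58² ≡ 46 (mod 79).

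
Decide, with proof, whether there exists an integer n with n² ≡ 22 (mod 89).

n = 17

Take n = 17. Then 17² = 289 = 3·89 + 22, so 17² ≡ 22 (mod 89).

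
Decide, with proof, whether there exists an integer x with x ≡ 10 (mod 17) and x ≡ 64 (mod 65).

The moduli 17 and 65 are coprime, so by the Chinese Remainder Theorem a unique solution modulo 1105 exists.
Write x = 10 + 17t and require 10 + 17t ≡ 64 (mod 65), i.e. 17t ≡ 54 (mod 65).
Since 17·23 = 391 = 6·65 + 1, the inverse of 17 mod 65 is 23.
Therefore t ≡ 23·54 = 1242 ≡ 7 (mod 65).
Taking t = 7 gives x = 10 + 17·7 = 129.
Indeed 129 ≡ 10 (mod 17) and 129 ≡ 64 (mod 65).

x = 129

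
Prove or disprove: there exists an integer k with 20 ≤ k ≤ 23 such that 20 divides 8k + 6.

No, no such integer k in that range exists.

For k = 20, 21, 22, 23 the values of 8k + 6 modulo 20 are 6, 14, 2, 10 respectively.
None is 0, so 20 never divides 8k + 6 on this range.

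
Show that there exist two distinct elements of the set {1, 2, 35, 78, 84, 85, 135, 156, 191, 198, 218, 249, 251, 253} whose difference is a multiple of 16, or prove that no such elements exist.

There is no such pair.

Two integers differ by a multiple of 16 exactly when they have the same residue mod 16. The residues are 1↦1, 2↦2, 35↦3, 78↦14, 84↦4, 85↦5, 135↦7, 156↦12, 191↦15, 198↦6, 218↦10, 249↦9, 251↦11, 253↦13.
No residue repeats among the 14 elements, so no pair has difference ≡ 0 (mod 16).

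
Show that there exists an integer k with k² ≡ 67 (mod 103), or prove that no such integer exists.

No, no such integer exists.

103 is prime, so by Euler's criterion 67 is a square mod 103 iff 67^((103−1)/2) = 67^51 ≡ 1 (mod 103).
Repeated squaring mod 103: 67^2 = 4489 ≡ 60; 67^4 ≡ 60² = 3600 ≡ 98; 67^8 ≡ 98² = 9604 ≡ 25; 67^16 ≡ 25² = 625 ≡ 7; 67^32 ≡ 7² = 49 ≡ 49.
Since 51 = 32 + 16 + 2 + 1, 67^51 ≡ 49 · 7 · 60 · 67; multiplying out mod 103: 49·7 = 343 ≡ 34, then 34·60 = 2040 ≡ 83, then 83·67 = 5561 ≡ 102. Thus 67^51 ≡ 102 ≡ −1 (mod 103).
By Euler's criterion 67 is a quadratic non-residue mod 103: no k satisfies k² ≡ 67 (mod 103).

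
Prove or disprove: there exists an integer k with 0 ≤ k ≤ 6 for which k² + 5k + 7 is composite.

k = 5

At k = 5: 5² + 5·5 + 7 = 57 = 3·19, which is composite.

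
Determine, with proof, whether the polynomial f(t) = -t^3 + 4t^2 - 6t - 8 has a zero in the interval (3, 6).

Evaluate at the endpoints: f(3) = -17, f(6) = -116 — same sign (negative).
f'(t) = -3t^2 + 8t - 6 has discriminant 8² − 4·(-3)·(-6) = -8 < 0, so f' has no real roots and is negative for every real t.
So f is strictly decreasing; between 3 and 6 its values lie between f(3) = -17 and f(6) = -116, all negative. Therefore f has no root in (3, 6).

No such root exists.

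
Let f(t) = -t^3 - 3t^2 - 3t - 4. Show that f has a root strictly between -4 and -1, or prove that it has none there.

f(-4) = 24 and f(-1) = -3, which have opposite signs.
Since f is a polynomial it is continuous on [-4, -1].
By the Intermediate Value Theorem f must vanish at some point of (-4, -1).

Such a root exists.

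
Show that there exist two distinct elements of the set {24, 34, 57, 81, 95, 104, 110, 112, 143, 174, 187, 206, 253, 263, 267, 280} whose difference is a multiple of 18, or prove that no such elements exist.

No such pair exists.

Residues mod 18: 24↦6, 34↦16, 57↦3, 81↦9, 95↦5, 104↦14, 110↦2, 112↦4, 143↦17, 174↦12, 187↦7, 206↦8, 253↦1, 263↦11, 267↦15, 280↦10.
These 16 residues are pairwise different, hence no difference of two elements is divisible by 18.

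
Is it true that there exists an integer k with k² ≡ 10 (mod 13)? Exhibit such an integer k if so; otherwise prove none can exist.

k = 6

Take k = 6. Then 6² = 36 = 2·13 + 10, so 6² ≡ 10 (mod 13).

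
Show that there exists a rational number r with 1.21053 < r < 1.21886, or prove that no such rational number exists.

r = 17/14

Scale by 14: the interval becomes (16.94742, 17.06404), which contains the integer 17.
So r = 17/14 works: it is a ratio of integers, and dividing 14·1.21053 < 17 < 14·1.21886 through by 14 gives 1.21053 < 17/14 < 1.21886.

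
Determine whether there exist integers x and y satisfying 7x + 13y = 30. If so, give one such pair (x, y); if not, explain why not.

7 and 13 are coprime, so 7x + 13y ranges over all of ℤ.
Euclidean algorithm: 13 = 1·7 + 6, 7 = 1·6 + 1, 6 = 6·1 + 0.
Unwinding: 1 = 7 − 1·6 = 7 − (13 − 1·7) = −13 + 2·7, i.e. 7·2 + 13·(-1) = 1.
Scaling by 30 gives the particular solution (x, y) = (60, -30).
Shifting by a multiple of (13, −7) keeps it a solution: x = 60 − 4·13 = 8, y = -30 + 4·7 = -2.
Indeed 7·8 + 13·(-2) = 56 − 26 = 30.

x = 8, y = -2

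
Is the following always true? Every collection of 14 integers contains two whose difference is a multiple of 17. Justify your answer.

Take the 14 consecutive integers 33, 34, …, 46: their residues mod 17 are all distinct because 14 ≤ 17.
The differences between them range over 1, …, 13, none of which is divisible by 17.

No; for instance {33, 34, 35, 36, 37, 38, 39, 40, 41, 42, 43, 44, 45, 46} is a counterexample.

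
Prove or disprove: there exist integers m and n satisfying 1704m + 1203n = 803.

No, no such integers exist.

Both 1704 and 1203 are divisible by gcd(1704, 1203) = 3, hence so is any combination 1704m + 1203n.
However 803 leaves remainder 2 on division by 3.
Therefore 1704m + 1203n = 803 has no solution in integers.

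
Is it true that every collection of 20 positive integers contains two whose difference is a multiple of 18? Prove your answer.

True.

Each integer lies in one of the 18 residue classes modulo 18.
With 20 integers and only 18 classes, the pigeonhole principle forces two of them, say a and b, into the same class.
Then a ≡ b (mod 18), i.e. 18 ∣ (a − b).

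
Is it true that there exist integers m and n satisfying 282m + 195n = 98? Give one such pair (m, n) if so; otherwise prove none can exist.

gcd(282, 195) = 3, so every integer of the form 282m + 195n is a multiple of 3.
However 98 leaves remainder 2 on division by 3.
Therefore 282m + 195n = 98 has no solution in integers.

No, no such integers exist.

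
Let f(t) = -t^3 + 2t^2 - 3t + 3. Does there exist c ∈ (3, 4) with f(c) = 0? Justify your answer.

f(3) = -15 and f(4) = -41, both negative.
f'(t) = -3t^2 + 4t - 3 has discriminant 4² − 4·(-3)·(-3) = -20 < 0, so f' has no real roots and is negative for every real t.
Hence f is strictly decreasing on ℝ, and in particular on [3, 4]. A strictly monotone function with same-sign endpoint values stays negative on the whole interval, so f has no zero in (3, 4).

No such root exists.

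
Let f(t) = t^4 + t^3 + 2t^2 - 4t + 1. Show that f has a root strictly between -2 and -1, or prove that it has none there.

f has no root in that interval.

f(-2) = 25 and f(-1) = 7, both positive, so a sign-change argument is unavailable; we show f keeps this sign on the whole interval.
Shift to the endpoint -1: with t = -1 − u (0 < u < 1), one computes f(-1 − u) = u^4 + 3u^3 + 5u^2 + 9u + 7.
The nonzero coefficients here are all positive, so for u > 0 every term is positive (or zero), and the constant term 7 is strictly positive.
Therefore f(t) > 0 throughout (-2, -1), and f has no zero there.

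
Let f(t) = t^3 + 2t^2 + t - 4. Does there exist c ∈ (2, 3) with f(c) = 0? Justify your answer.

No such root exists.

The endpoint values f(2) = 14 and f(3) = 44 are both positive. Claim: f(t) > 0 for every t in (2, 3).
Shift to the endpoint 2: with t = 2 + u (0 < u < 1), one computes f(2 + u) = u^3 + 8u^2 + 21u + 14.
The nonzero coefficients here are all positive, so for u > 0 every term is positive (or zero), and the constant term 14 is strictly positive.
So f is strictly positive on (2, 3); no root exists in the interval.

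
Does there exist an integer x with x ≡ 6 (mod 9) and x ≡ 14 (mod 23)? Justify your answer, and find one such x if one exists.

x = 60

The moduli 9 and 23 are coprime, so by the Chinese Remainder Theorem a unique solution modulo 207 exists.
Write x = 6 + 9t and require 6 + 9t ≡ 14 (mod 23), i.e. 9t ≡ 8 (mod 23).
Since 9·18 = 162 = 7·23 + 1, the inverse of 9 mod 23 is 18.
Therefore t ≡ 18·8 = 144 ≡ 6 (mod 23).
With t = 6: x = 6 + 9·6 = 60.
Verify: 60 = 6·9 + 6 and 60 = 2·23 + 14. ✓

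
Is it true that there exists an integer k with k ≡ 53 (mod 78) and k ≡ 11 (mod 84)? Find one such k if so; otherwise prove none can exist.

k = 599

The moduli are not coprime: gcd(78, 84) = 6. Compatibility requires 6 ∣ (11 − 53) = -42, which holds, so solutions exist.
List candidates k ≡ 53 (mod 78): 53, 131, 209, 287, 365, 443, 521, 599. Modulo 84 these are 53, 47, 41, 35, 29, 23, 17, 11; 599 gives 11 as required.
Check: 599 mod 78 = 53, 599 mod 84 = 11. ✓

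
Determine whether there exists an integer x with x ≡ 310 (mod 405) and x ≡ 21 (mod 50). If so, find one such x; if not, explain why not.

No, no such integer exists.

gcd(405, 50) = 5. If x ≡ 310 (mod 405) and x ≡ 21 (mod 50), then x ≡ 310 (mod 5) and x ≡ 21 (mod 5).
However 310 ≡ 0 and 21 ≡ 1 (mod 5), and 0 ≠ 1.
So no integer satisfies both congruences.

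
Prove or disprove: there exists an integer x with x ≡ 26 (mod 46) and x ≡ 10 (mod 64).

The moduli are not coprime: gcd(46, 64) = 2. Compatibility requires 2 ∣ (10 − 26) = -16, which holds, so solutions exist.
Put x = 26 + 46t, so we need 46t ≡ 48 (mod 64), equivalently (divide by 2) 23t ≡ 24 (mod 32).
Invert 23 mod 32 by the Euclidean algorithm: 32 = 1·23 + 9, 23 = 2·9 + 5, 9 = 1·5 + 4, 5 = 1·4 + 1, 4 = 4·1 + 0; back-substituting, 1 = 5 − 1·4 = 5 − (9 − 1·5) = −9 + 2·5 = −9 + 2·(23 − 2·9) = 2·23 − 5·9 = 2·23 − 5·(32 − 1·23) = −5·32 + 7·23. Hence 23·7 ≡ 1, so 23⁻¹ ≡ 7 (mod 32).
Multiplying by 7: t ≡ 7·24 = 168 ≡ 8 (mod 32).
Then x = 26 + 46·8 = 394.
Indeed 394 ≡ 26 (mod 46) and 394 ≡ 10 (mod 64).

x = 394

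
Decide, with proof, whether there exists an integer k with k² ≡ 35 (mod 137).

137 is prime, so by Euler's criterion 35 is a square mod 137 iff 35^((137−1)/2) = 35^68 ≡ 1 (mod 137).
Squaring successively (mod 137): 35^2 = 1225 ≡ 129; 35^4 ≡ 129² = 16641 ≡ 64; 35^8 ≡ 64² = 4096 ≡ 123; 35^16 ≡ 123² = 15129 ≡ 59; 35^32 ≡ 59² = 3481 ≡ 56; 35^64 ≡ 56² = 3136 ≡ 122.
Since 68 = 64 + 4, 35^68 ≡ 122 · 64; multiplying out mod 137: 122·64 = 7808 ≡ 136. Thus 35^68 ≡ 136 ≡ −1 (mod 137).
By Euler's criterion 35 is a quadratic non-residue mod 137: no k satisfies k² ≡ 35 (mod 137).

There is no such integer.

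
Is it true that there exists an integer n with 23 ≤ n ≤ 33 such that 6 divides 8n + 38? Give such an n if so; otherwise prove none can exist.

n = 23 works, since 8·23 + 38 = 222 = 37·6.

n = 23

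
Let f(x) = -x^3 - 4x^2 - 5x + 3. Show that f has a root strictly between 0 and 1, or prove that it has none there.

Yes, f has a root in the interval.

f(0) = 3 and f(1) = -7, which have opposite signs.
f is continuous everywhere (it is a polynomial), in particular on [0, 1].
By the Intermediate Value Theorem f must vanish at some point of (0, 1).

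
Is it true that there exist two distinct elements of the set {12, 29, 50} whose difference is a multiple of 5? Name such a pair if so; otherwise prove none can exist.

Residues mod 5: 12↦2, 29↦4, 50↦0.
These 3 residues are pairwise different, hence no difference of two elements is divisible by 5.

No such pair exists.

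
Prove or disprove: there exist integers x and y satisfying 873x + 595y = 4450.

x = 260, y = -374

873 and 595 are coprime, so 873x + 595y ranges over all of ℤ.
Euclidean algorithm: 873 = 1·595 + 278, 595 = 2·278 + 39, 278 = 7·39 + 5, 39 = 7·5 + 4, 5 = 1·4 + 1, 4 = 4·1 + 0.
Unwinding: 1 = 5 − 1·4 = 5 − (39 − 7·5) = −39 + 8·5 = −39 + 8·(278 − 7·39) = 8·278 − 57·39 = 8·278 − 57·(595 − 2·278) = −57·595 + 122·278 = −57·595 + 122·(873 − 1·595) = 122·873 − 179·595, i.e. 873·122 + 595·(-179) = 1.
Times 4450: 873·542900 + 595·(-796550) = 4450, so (542900, -796550) solves it.
Subtracting 912·595 from x and adding 912·873 to y gives the tidier solution (260, -374).
Indeed 873·260 + 595·(-374) = 226980 − 222530 = 4450.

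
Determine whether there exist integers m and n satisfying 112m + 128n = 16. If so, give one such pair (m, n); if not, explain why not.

gcd(112, 128) = 16, and 16 divides 16, so integer solutions exist.
Dividing through by 16 reduces the equation to 7m + 8n = 1.
Euclidean algorithm: 8 = 1·7 + 1, 7 = 7·1 + 0.
Working back up the chain: 1 = 8 − 1·7. So 7·(-1) + 8·1 = 1.
So (m, n) = (-1, 1) is a solution.
Adding 1·8 to m and subtracting 1·7 from n gives the tidier solution (7, -6).
Indeed 112·7 + 128·(-6) = 784 − 768 = 16.

m = 7, n = -6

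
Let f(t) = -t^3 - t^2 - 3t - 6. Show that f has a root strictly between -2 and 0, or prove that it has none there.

Yes, f has a root in the interval.

f(-2) = 4 and f(0) = -6, which have opposite signs.
Since f is a polynomial it is continuous on [-2, 0].
By the Intermediate Value Theorem f must vanish at some point of (-2, 0).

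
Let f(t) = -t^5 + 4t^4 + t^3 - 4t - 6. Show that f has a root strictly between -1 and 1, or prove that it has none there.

Yes, f has a root in the interval.

f(-1) = 2 and f(1) = -6, which have opposite signs.
Since f is a polynomial it is continuous on [-1, 1].
By the Intermediate Value Theorem, f takes the value 0 somewhere in the open interval.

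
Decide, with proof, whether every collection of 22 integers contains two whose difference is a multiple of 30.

No, the set {114, 115, 116, 117, 118, 119, 120, 121, 122, 123, 124, 125, 126, 127, 128, 129, 130, 131, 132, 133, 134, 135} is a counterexample.

Consider the 22 integers 114, 115, …, 135. They lie in distinct residue classes modulo 30, since 22 ≤ 30.
The differences between them range over 1, …, 21, none of which is divisible by 30.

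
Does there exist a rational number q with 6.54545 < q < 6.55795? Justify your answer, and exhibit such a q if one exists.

Look for a denominator N such that an integer falls strictly between N·6.54545 and N·6.55795. N = 9 works: 9·6.54545 = 58.90905 < 59 < 59.02155 = 9·6.55795.
Dividing back, 6.54545 < 59/9 < 6.55795, and 59/9 is rational.

q = 59/9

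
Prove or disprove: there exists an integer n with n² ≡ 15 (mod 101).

101 is prime, so by Euler's criterion 15 is a square mod 101 iff 15^((101−1)/2) = 15^50 ≡ 1 (mod 101).
Squaring successively (mod 101): 15^2 = 225 ≡ 23; 15^4 ≡ 23² = 529 ≡ 24; 15^8 ≡ 24² = 576 ≡ 71; 15^16 ≡ 71² = 5041 ≡ 92; 15^32 ≡ 92² = 8464 ≡ 81.
Since 50 = 32 + 16 + 2, 15^50 ≡ 81 · 92 · 23; multiplying out mod 101: 81·92 = 7452 ≡ 79, then 79·23 = 1817 ≡ 100. Thus 15^50 ≡ 100 ≡ −1 (mod 101).
By Euler's criterion 15 is a quadratic non-residue mod 101: no n satisfies n² ≡ 15 (mod 101).

No such integer exists.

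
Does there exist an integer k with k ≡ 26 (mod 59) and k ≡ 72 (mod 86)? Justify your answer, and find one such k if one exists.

k = 3684

The moduli 59 and 86 are coprime, so by the Chinese Remainder Theorem a unique solution modulo 5074 exists.
Write k = 26 + 59t and require 26 + 59t ≡ 72 (mod 86), i.e. 59t ≡ 46 (mod 86).
Since 59·35 = 2065 = 24·86 + 1, the inverse of 59 mod 86 is 35.
Therefore t ≡ 35·46 = 1610 ≡ 62 (mod 86).
Taking t = 62 gives k = 26 + 59·62 = 3684.
Verify: 3684 = 62·59 + 26 and 3684 = 42·86 + 72. ✓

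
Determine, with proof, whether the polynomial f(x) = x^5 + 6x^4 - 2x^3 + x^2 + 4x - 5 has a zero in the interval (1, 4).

No.

f(1) = 5 and f(4) = 2459, both positive, so a sign-change argument is unavailable; we show f keeps this sign on the whole interval.
Substitute x = 1 + u, where 0 < u < 3 on the interval. Expanding, f(1 + u) = u^5 + 11u^4 + 32u^3 + 41u^2 + 29u + 5.
All 6 nonzero coefficients of this polynomial in u are positive; hence for u > 0 the value is a sum of positive terms (the constant 5 among them).
So f is strictly positive on (1, 4); no root exists in the interval.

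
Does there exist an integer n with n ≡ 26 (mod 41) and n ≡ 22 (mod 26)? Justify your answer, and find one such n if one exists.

n = 1010

Since 41 and 26 share no common factor, CRT says the pair of congruences has a solution (unique mod 1066).
Write n = 26 + 41t and require 26 + 41t ≡ 22 (mod 26), i.e. 41t ≡ 22 (mod 26).
41 ≡ 15 (mod 26), so this reads 15t ≡ 22 (mod 26). Note 15·7 = 105 ≡ 1 (mod 26) (as 105 − 1 = 4·26), so 15⁻¹ ≡ 7.
Multiplying by 7: t ≡ 7·22 = 154 ≡ 24 (mod 26).
Taking t = 24 gives n = 26 + 41·24 = 1010.
Indeed 1010 ≡ 26 (mod 41) and 1010 ≡ 22 (mod 26).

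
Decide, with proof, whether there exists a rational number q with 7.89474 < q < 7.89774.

Multiplying by 29: 29·7.89474 = 228.94746 and 29·7.89774 = 229.03446, so the integer 229 lies strictly between them.
So q = 229/29 works: it is a ratio of integers, and dividing 29·7.89474 < 229 < 29·7.89774 through by 29 gives 7.89474 < 229/29 < 7.89774.

q = 229/29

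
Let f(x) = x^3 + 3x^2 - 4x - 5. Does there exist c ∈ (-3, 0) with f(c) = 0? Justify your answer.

f(-3) = 7 and f(0) = -5, which have opposite signs.
Since f is a polynomial it is continuous on [-3, 0].
The Intermediate Value Theorem then guarantees some c ∈ (-3, 0) with f(c) = 0.

Yes, such a c exists.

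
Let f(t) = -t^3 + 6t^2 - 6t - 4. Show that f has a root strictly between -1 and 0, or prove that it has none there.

Yes, f has a root in the interval.

f(-1) = 9 and f(0) = -4, which have opposite signs.
As a polynomial, f is continuous on every closed interval.
By the Intermediate Value Theorem, f takes the value 0 somewhere in the open interval.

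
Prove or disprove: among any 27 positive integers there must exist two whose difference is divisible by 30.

No, the set {17, 18, 19, 20, 21, 22, 23, 24, 25, 26, 27, 28, 29, 30, 31, 32, 33, 34, 35, 36, 37, 38, 39, 40, 41, 42, 43} is a counterexample.

Try 27 consecutive integers, 17, 18, …, 43. Their remainders mod 30 are 17, 18, 19, 20, 21, 22, 23, 24, 25, 26, 27, 28, 29, 0, 1, 2, 3, 4, 5, 6, 7, 8, 9, 10, 11, 12, 13 — pairwise different, as any 27 ≤ 30 consecutive integers have distinct residues.
Any two of them differ by at most 26 < 30 and by at least 1, so no difference is a multiple of 30.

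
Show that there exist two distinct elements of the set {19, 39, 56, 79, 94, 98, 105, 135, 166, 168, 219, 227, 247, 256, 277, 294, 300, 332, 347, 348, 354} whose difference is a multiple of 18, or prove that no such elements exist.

The pair (39, 219) works.

Both 39 and 219 leave remainder 3 on division by 18; their difference 180 = 10·18 is a multiple of 18.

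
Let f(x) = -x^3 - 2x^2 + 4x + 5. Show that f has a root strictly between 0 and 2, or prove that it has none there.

f(0) = 5 and f(2) = -3, which have opposite signs.
Since f is a polynomial it is continuous on [0, 2].
By the Intermediate Value Theorem, f takes the value 0 somewhere in the open interval.

Such a root exists.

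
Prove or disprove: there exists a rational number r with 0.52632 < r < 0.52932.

r = 19/36

Scale by 36: the interval becomes (18.94752, 19.05552), which contains the integer 19.
Hence 19/36 is a rational number with 0.52632 < 19/36 < 0.52932.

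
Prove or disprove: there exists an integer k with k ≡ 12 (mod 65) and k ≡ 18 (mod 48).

Since 65 and 48 share no common factor, CRT says the pair of congruences has a solution (unique mod 3120).
Write k = 12 + 65t and require 12 + 65t ≡ 18 (mod 48), i.e. 65t ≡ 6 (mod 48).
65 ≡ 17 (mod 48), so this reads 17t ≡ 6 (mod 48). Note 17·17 = 289 ≡ 1 (mod 48) (as 289 − 1 = 6·48), so 17⁻¹ ≡ 17.
Therefore t ≡ 17·6 = 102 ≡ 6 (mod 48).
Taking t = 6 gives k = 12 + 65·6 = 402.
Verify: 402 = 6·65 + 12 and 402 = 8·48 + 18. ✓

k = 402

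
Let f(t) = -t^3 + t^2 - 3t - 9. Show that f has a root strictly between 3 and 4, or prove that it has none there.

Evaluate at the endpoints: f(3) = -36, f(4) = -69 — same sign (negative).
f'(t) = -3t^2 + 2t - 3 has discriminant 2² − 4·(-3)·(-3) = -32 < 0, so f' has no real roots and is negative for every real t.
So f is strictly decreasing; between 3 and 4 its values lie between f(3) = -36 and f(4) = -69, all negative. Therefore f has no root in (3, 4).

f has no root in that interval.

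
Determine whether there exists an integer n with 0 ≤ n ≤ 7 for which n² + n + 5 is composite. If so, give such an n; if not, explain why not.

n = 4

At n = 4: 4² + 4 + 5 = 25 = 5·5, which is composite.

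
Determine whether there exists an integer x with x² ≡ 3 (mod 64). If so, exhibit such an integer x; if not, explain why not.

No such integer exists.

Work modulo the divisor 4 of 64. If x² ≡ 3 (mod 64) then x² ≡ 3 (mod 4).
Squares mod 4 repeat after x = 2 (as (−x)² = x²); for x = 0..2 they are 0, 1, 0.
The set of squares mod 4 is therefore {0, 1}, which does not contain 3.
Hence no integer x has x² ≡ 3 (mod 64).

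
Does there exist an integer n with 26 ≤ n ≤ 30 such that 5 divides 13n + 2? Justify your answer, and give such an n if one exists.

At n = 26 we get 13·26 + 2 = 340, and 340 = 5·68.

n = 26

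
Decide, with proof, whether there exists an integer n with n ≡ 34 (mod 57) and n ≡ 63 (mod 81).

gcd(57, 81) = 3. If n ≡ 34 (mod 57) and n ≡ 63 (mod 81), then n ≡ 34 (mod 3) and n ≡ 63 (mod 3).
These are incompatible: 34 − 63 = -29 is not divisible by 3.
So no integer satisfies both congruences.

There is no such integer.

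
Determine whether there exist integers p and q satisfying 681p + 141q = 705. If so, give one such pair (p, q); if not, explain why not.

p = 0, q = 5

Since gcd(681, 141) = 3 and 705 = 3·235, Bézout's identity guarantees a solution.
Dividing through by 3 reduces the equation to 227p + 47q = 235.
Dividing repeatedly: 227 = 4·47 + 39, 47 = 1·39 + 8, 39 = 4·8 + 7, 8 = 1·7 + 1, 7 = 7·1 + 0.
Unwinding: 1 = 8 − 1·7 = 8 − (39 − 4·8) = −39 + 5·8 = −39 + 5·(47 − 1·39) = 5·47 − 6·39 = 5·47 − 6·(227 − 4·47) = −6·227 + 29·47, i.e. 227·(-6) + 47·29 = 1.
Times 235: 227·(-1410) + 47·6815 = 235, so (-1410, 6815) solves it.
Shifting by a multiple of (47, −227) keeps it a solution: p = -1410 + 30·47 = 0, q = 6815 − 30·227 = 5.
Check: 681·0 + 141·5 = 0 + 705 = 705. ✓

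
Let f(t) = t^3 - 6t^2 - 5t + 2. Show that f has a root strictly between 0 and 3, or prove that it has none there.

f(0) = 2 and f(3) = -40, which have opposite signs.
Since f is a polynomial it is continuous on [0, 3].
By the Intermediate Value Theorem f must vanish at some point of (0, 3).

Such a root exists.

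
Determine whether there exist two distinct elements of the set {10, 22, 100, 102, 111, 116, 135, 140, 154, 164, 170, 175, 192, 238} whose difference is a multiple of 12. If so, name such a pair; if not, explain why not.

Both 10 and 22 leave remainder 10 on division by 12; their difference 12 = 1·12 is a multiple of 12.

10 and 22 are such a pair.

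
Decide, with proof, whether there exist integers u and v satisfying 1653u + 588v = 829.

No such integers exist.

gcd(1653, 588) = 3, so every integer of the form 1653u + 588v is a multiple of 3.
But 829 = 3·276 + 1, so 3 ∤ 829.
Hence no integers u, v satisfy the equation.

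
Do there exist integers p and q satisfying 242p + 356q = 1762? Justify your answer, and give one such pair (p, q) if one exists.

Every value of 242p + 356q is a multiple of gcd(242, 356) = 2; since 2 ∣ 1762, solutions exist.
Dividing through by 2 reduces the equation to 121p + 178q = 881.
Dividing repeatedly: 178 = 1·121 + 57, 121 = 2·57 + 7, 57 = 8·7 + 1, 7 = 7·1 + 0.
Unwinding: 1 = 57 − 8·7 = 57 − 8·(121 − 2·57) = −8·121 + 17·57 = −8·121 + 17·(178 − 1·121) = 17·178 − 25·121, i.e. 121·(-25) + 178·17 = 1.
Multiplying through by 881: p = (-25)·881 = -22025, q = 17·881 = 14977 is a solution.
Shifting by a multiple of (178, −121) keeps it a solution: p = -22025 + 124·178 = 47, q = 14977 − 124·121 = -27.
Indeed 242·47 + 356·(-27) = 11374 − 9612 = 1762.

p = 47, q = -27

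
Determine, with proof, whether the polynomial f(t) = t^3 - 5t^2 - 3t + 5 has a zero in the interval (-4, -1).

f(-4) = -127 and f(-1) = 2, which have opposite signs.
f is continuous everywhere (it is a polynomial), in particular on [-4, -1].
By the Intermediate Value Theorem f must vanish at some point of (-4, -1).

Such a root exists.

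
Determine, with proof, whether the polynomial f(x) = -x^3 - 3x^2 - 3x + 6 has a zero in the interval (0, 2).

Such a root exists.

f(0) = 6 and f(2) = -20, which have opposite signs.
As a polynomial, f is continuous on every closed interval.
By the Intermediate Value Theorem f must vanish at some point of (0, 2).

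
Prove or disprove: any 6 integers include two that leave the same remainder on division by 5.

Partition the integers by their residue mod 5; there are 5 classes.
With 6 integers and only 5 classes, the pigeonhole principle forces two of them, say a and b, into the same class.
So a and b have equal remainders mod 5, which is exactly what was to be shown.

Yes.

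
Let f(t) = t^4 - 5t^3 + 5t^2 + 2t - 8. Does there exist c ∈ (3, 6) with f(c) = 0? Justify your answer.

f(3) = -11 and f(6) = 400, which have opposite signs.
f is continuous everywhere (it is a polynomial), in particular on [3, 6].
By the Intermediate Value Theorem, f takes the value 0 somewhere in the open interval.

Such a root exists.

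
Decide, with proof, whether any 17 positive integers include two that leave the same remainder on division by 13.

Yes.

Each integer lies in one of the 13 residue classes modulo 13.
Since 17 > 13, two of the 17 integers must share a residue class by the pigeonhole principle; call them a and b.
That is, a and b leave the same remainder on division by 13, as claimed.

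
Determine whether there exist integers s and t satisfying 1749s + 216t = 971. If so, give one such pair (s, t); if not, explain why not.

No such integers exist.

Both 1749 and 216 are divisible by gcd(1749, 216) = 3, hence so is any combination 1749s + 216t.
But 971 is not a multiple of 3 (it leaves remainder 2).
Hence no integers s, t satisfy the equation.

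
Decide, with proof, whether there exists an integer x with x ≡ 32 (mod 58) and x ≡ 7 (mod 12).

gcd(58, 12) = 2. If x ≡ 32 (mod 58) and x ≡ 7 (mod 12), then x ≡ 32 (mod 2) and x ≡ 7 (mod 2).
These are incompatible: 32 − 7 = 25 is not divisible by 2.
Therefore no such x exists.

No, no such integer exists.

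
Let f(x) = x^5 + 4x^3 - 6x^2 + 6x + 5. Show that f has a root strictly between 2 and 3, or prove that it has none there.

f(2) = 57 and f(3) = 320, both positive, so a sign-change argument is unavailable; we show f keeps this sign on the whole interval.
Shift to the endpoint 2: with x = 2 + u (0 < u < 1), one computes f(2 + u) = u^5 + 10u^4 + 44u^3 + 98u^2 + 110u + 57.
The nonzero coefficients here are all positive, so for u > 0 every term is positive (or zero), and the constant term 57 is strictly positive.
Therefore f(x) > 0 throughout (2, 3), and f has no zero there.

No.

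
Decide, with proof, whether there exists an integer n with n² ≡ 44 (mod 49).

n = 17

Take n = 17. Then 17² = 289 = 5·49 + 44, so 17² ≡ 44 (mod 49).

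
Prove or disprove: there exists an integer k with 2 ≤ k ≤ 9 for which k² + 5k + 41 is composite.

k = 7

At k = 7: 7² + 5·7 + 41 = 125 = 5·25, which is composite.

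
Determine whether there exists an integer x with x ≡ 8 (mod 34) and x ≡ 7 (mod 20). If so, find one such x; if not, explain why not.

Both moduli are multiples of 2 = gcd(34, 20), so any solution would satisfy x ≡ 8 and x ≡ 7 modulo 2 simultaneously.
But 8 mod 2 = 0 while 7 mod 2 = 1, a contradiction.
So no integer satisfies both congruences.

No, no such integer exists.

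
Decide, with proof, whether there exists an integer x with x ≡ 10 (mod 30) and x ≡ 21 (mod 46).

There is no such integer.

gcd(30, 46) = 2. If x ≡ 10 (mod 30) and x ≡ 21 (mod 46), then x ≡ 10 (mod 2) and x ≡ 21 (mod 2).
These are incompatible: 10 − 21 = -11 is not divisible by 2.
Therefore no such x exists.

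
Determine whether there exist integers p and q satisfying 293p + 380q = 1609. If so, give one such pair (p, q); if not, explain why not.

p = 213, q = -160

293 and 380 are coprime, so 293p + 380q ranges over all of ℤ.
Run the Euclidean algorithm on 380 and 293: 380 = 1·293 + 87, 293 = 3·87 + 32, 87 = 2·32 + 23, 32 = 1·23 + 9, 23 = 2·9 + 5, 9 = 1·5 + 4, 5 = 1·4 + 1, 4 = 4·1 + 0.
Working back up the chain: 1 = 5 − 1·4 = 5 − (9 − 1·5) = −9 + 2·5 = −9 + 2·(23 − 2·9) = 2·23 − 5·9 = 2·23 − 5·(32 − 1·23) = −5·32 + 7·23 = −5·32 + 7·(87 − 2·32) = 7·87 − 19·32 = 7·87 − 19·(293 − 3·87) = −19·293 + 64·87 = −19·293 + 64·(380 − 1·293) = 64·380 − 83·293. So 293·(-83) + 380·64 = 1.
Scaling by 1609 gives the particular solution (p, q) = (-133547, 102976).
Adding 352·380 to p and subtracting 352·293 from q gives the tidier solution (213, -160).
Check: 293·213 + 380·(-160) = 62409 − 60800 = 1609. ✓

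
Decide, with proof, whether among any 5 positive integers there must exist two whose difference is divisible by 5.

No; for instance {20, 21, 22, 23, 24} is a counterexample.

Try 5 consecutive integers, 20, 21, …, 24. Their remainders mod 5 are 0, 1, 2, 3, 4 — pairwise different, as any 5 ≤ 5 consecutive integers have distinct residues.
No two share a residue, so no pair has difference divisible by 5; the claim fails for this set.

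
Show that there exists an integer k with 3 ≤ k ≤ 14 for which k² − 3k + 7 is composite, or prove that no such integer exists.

At k = 14: 14² − 3·14 + 7 = 161 = 7·23, which is composite.

k = 14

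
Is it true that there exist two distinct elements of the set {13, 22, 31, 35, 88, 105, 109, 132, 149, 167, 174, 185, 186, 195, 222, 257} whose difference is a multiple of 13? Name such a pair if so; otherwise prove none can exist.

Reduce each element mod 13: 13↦0, 22↦9, 31↦5, 35↦9, 88↦10, 105↦1, 109↦5, 132↦2, 149↦6, 167↦11, 174↦5, 185↦3, 186↦4, 195↦0, 222↦1, 257↦10. The residue 0 repeats (at 13 and 195), and 195 − 13 = 182 = 14·13.

13 and 195 are such a pair.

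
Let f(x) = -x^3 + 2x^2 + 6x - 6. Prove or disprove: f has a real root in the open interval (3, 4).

Such a root exists.

f(3) = 3 and f(4) = -14, which have opposite signs.
As a polynomial, f is continuous on every closed interval.
By the Intermediate Value Theorem, f takes the value 0 somewhere in the open interval.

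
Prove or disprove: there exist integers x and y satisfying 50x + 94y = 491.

No, no such integers exist.

gcd(50, 94) = 2, so every integer of the form 50x + 94y is a multiple of 2.
But 491 = 2·245 + 1, so 2 ∤ 491.
Hence no integers x, y satisfy the equation.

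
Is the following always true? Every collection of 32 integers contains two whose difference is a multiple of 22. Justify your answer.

Each integer lies in one of the 22 residue classes modulo 22.
With 32 integers and only 22 classes, the pigeonhole principle forces two of them, say a and b, into the same class.
Equal remainders mean a − b ≡ 0 (mod 22), so 22 divides their difference.

Yes.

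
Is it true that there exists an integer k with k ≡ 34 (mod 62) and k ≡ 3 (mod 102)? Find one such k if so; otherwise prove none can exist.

Reduce both congruences modulo 2, which divides 62 and 102: they say k ≡ 34 (mod 2) and k ≡ 3 (mod 2).
But 34 mod 2 = 0 while 3 mod 2 = 1, a contradiction.
Therefore no such k exists.

No such integer exists.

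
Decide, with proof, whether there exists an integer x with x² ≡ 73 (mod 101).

There is no such integer.

101 is prime, so by Euler's criterion 73 is a square mod 101 iff 73^((101−1)/2) = 73^50 ≡ 1 (mod 101).
Repeated squaring mod 101: 73^2 = 5329 ≡ 77; 73^4 ≡ 77² = 5929 ≡ 71; 73^8 ≡ 71² = 5041 ≡ 92; 73^16 ≡ 92² = 8464 ≡ 81; 73^32 ≡ 81² = 6561 ≡ 97.
Since 50 = 32 + 16 + 2, 73^50 ≡ 97 · 81 · 77; multiplying out mod 101: 97·81 = 7857 ≡ 80, then 80·77 = 6160 ≡ 100. Thus 73^50 ≡ 100 ≡ −1 (mod 101).
The value −1 means 73 is a non-residue modulo 101, so x² ≡ 73 (mod 101) is impossible.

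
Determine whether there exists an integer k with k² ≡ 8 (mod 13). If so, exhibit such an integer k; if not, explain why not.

Squares mod 13 repeat after k = 6 (as (−k)² = k²); for k = 0..6 they are 0, 1, 4, 9, 3, 12, 10.
So the quadratic residues mod 13 are {0, 1, 3, 4, 9, 10, 12}, and 8 is not among them.
Therefore k² ≡ 8 (mod 13) has no solution.

There is no such integer.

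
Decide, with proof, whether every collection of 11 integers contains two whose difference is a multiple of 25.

Consider the 11 integers 83, 84, …, 93. They lie in distinct residue classes modulo 25, since 11 ≤ 25.
Any two of them differ by at most 10 < 25 and by at least 1, so no difference is a multiple of 25.

No; for instance {83, 84, 85, 86, 87, 88, 89, 90, 91, 92, 93} is a counterexample.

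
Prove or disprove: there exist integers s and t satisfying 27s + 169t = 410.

s = 59, t = -7

Since gcd(27, 169) = 1, every integer is an integer combination of 27 and 169.
Euclidean algorithm: 169 = 6·27 + 7, 27 = 3·7 + 6, 7 = 1·6 + 1, 6 = 6·1 + 0.
Unwinding: 1 = 7 − 1·6 = 7 − (27 − 3·7) = −27 + 4·7 = −27 + 4·(169 − 6·27) = 4·169 − 25·27, i.e. 27·(-25) + 169·4 = 1.
Times 410: 27·(-10250) + 169·1640 = 410, so (-10250, 1640) solves it.
The general solution is s = -10250 + 169k, t = 1640 − 27k; taking k = 61 gives the smaller pair s = 59, t = -7.
Indeed 27·59 + 169·(-7) = 1593 − 1183 = 410.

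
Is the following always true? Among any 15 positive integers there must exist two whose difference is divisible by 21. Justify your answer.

No, the set {34, 35, 36, 37, 38, 39, 40, 41, 42, 43, 44, 45, 46, 47, 48} is a counterexample.

Consider the 15 integers 34, 35, …, 48. They lie in distinct residue classes modulo 21, since 15 ≤ 21.
The differences between them range over 1, …, 14, none of which is divisible by 21.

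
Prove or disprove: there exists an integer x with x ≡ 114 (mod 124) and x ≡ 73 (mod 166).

Reduce both congruences modulo 2, which divides 124 and 166: they say x ≡ 114 (mod 2) and x ≡ 73 (mod 2).
But 114 mod 2 = 0 while 73 mod 2 = 1, a contradiction.
Hence the system has no solution.

There is no such integer.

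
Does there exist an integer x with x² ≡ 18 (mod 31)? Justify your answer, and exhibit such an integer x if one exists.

x = 24

x = 24 works: 24² = 576, and 576 − 18 = 558 = 18·31.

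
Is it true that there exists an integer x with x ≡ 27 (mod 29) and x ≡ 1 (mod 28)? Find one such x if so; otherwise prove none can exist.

x = 85

The moduli 29 and 28 are coprime, so by the Chinese Remainder Theorem a unique solution modulo 812 exists.
Any solution of the first congruence is x = 27 + 29t; substituting into the second, 29t ≡ 1 − 27 ≡ 2 (mod 28).
29 ≡ 1 (mod 28), so this reads 1t ≡ 2 (mod 28). So t ≡ 2 (mod 28).
Taking t = 2 gives x = 27 + 29·2 = 85.
Check: 85 mod 29 = 27, 85 mod 28 = 1. ✓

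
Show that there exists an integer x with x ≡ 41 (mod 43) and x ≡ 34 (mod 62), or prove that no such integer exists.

The moduli 43 and 62 are coprime, so by the Chinese Remainder Theorem a unique solution modulo 2666 exists.
Any solution of the first congruence is x = 41 + 43t; substituting into the second, 43t ≡ 34 − 41 ≡ 55 (mod 62).
Invert 43 mod 62 by the Euclidean algorithm: 62 = 1·43 + 19, 43 = 2·19 + 5, 19 = 3·5 + 4, 5 = 1·4 + 1, 4 = 4·1 + 0; back-substituting, 1 = 5 − 1·4 = 5 − (19 − 3·5) = −19 + 4·5 = −19 + 4·(43 − 2·19) = 4·43 − 9·19 = 4·43 − 9·(62 − 1·43) = −9·62 + 13·43. Hence 43·13 ≡ 1, so 43⁻¹ ≡ 13 (mod 62).
Multiplying by 13: t ≡ 13·55 = 715 ≡ 33 (mod 62).
Taking t = 33 gives x = 41 + 43·33 = 1460.
Verify: 1460 = 33·43 + 41 and 1460 = 23·62 + 34. ✓

x = 1460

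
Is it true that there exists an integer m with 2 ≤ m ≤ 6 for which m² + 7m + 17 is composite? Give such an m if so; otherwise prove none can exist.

m = 6

At m = 6: 6² + 7·6 + 17 = 95 = 5·19, which is composite.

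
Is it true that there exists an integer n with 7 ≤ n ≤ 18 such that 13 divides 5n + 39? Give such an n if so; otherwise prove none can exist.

n = 13

For n = 7, 8, …, 12 the values 74, 79, 84, 89, 94, 99 are not multiples of 13. n = 13 works, since 5·13 + 39 = 104 = 8·13.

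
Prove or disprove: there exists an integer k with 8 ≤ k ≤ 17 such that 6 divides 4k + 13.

At k = 8, 4·8 + 13 = 45 ≡ 3 (mod 6), and each step in k adds 4, giving residues 3, 1, 5, 3, 1, 5, 3, 1, 5, 3 for k = 8, 9, …, 17.
The residue 0 does not occur, so no k in [8, 17] makes 4k + 13 a multiple of 6.

There is no such integer k in that range.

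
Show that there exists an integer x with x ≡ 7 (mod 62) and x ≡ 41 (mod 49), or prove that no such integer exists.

The moduli 62 and 49 are coprime, so by the Chinese Remainder Theorem a unique solution modulo 3038 exists.
Write x = 7 + 62t and require 7 + 62t ≡ 41 (mod 49), i.e. 62t ≡ 34 (mod 49).
62 ≡ 13 (mod 49), so this reads 13t ≡ 34 (mod 49). Since 13·34 = 442 = 9·49 + 1, the inverse of 13 mod 49 is 34.
Therefore t ≡ 34·34 = 1156 ≡ 29 (mod 49).
With t = 29: x = 7 + 62·29 = 1805.
Verify: 1805 = 29·62 + 7 and 1805 = 36·49 + 41. ✓

x = 1805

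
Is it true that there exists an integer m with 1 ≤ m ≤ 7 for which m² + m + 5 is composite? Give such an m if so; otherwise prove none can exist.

m = 5

At m = 5: 5² + 5 + 5 = 35 = 5·7, which is composite.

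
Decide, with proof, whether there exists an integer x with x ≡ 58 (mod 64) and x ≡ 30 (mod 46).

Here gcd(64, 46) = 2, and both 58 and 30 leave remainder 0 mod 2, so the system is consistent.
List candidates x ≡ 58 (mod 64): 58, 122. Modulo 46 these are 12, 30; 122 gives 30 as required.
Check: 122 mod 64 = 58, 122 mod 46 = 30. ✓

x = 122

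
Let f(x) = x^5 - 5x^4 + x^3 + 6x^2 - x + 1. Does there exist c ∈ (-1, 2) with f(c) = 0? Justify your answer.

f(-1) = 1 and f(2) = -17, which have opposite signs.
Since f is a polynomial it is continuous on [-1, 2].
The Intermediate Value Theorem then guarantees some c ∈ (-1, 2) with f(c) = 0.

Yes, f has a root in the interval.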